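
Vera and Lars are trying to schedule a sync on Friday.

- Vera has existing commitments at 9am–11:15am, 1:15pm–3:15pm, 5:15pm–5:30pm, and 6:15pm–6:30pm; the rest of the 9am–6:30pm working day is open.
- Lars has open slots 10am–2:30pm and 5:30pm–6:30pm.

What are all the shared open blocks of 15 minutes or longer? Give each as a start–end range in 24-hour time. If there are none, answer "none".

11:15–13:15, 17:30–18:15

Vera free within 09:00–18:30: 11:15–13:15, 15:15–17:15, 17:30–18:15.
Vera ∩ Lars: 11:15–13:15, 17:30–18:15.
Windows ≥ 15 min: 11:15–13:15, 17:30–18:15.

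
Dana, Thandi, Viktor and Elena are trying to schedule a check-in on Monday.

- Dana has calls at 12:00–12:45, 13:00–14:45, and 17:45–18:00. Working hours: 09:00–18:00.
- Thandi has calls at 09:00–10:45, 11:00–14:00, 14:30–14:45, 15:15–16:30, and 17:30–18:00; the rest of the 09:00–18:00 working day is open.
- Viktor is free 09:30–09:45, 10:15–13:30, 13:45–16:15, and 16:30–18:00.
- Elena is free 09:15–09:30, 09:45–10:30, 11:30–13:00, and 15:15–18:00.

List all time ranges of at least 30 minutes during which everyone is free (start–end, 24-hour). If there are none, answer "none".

16:30–17:30

Dana free within 09:00–18:00: 09:00–12:00, 12:45–13:00, 14:45–17:45.
Thandi free within 09:00–18:00: 10:45–11:00, 14:00–14:30, 14:45–15:15, 16:30–17:30.
Dana ∩ Thandi: 10:45–11:00, 14:45–15:15, 16:30–17:30.
Dana ∩ Thandi ∩ Viktor: 10:45–11:00, 14:45–15:15, 16:30–17:30.
Dana ∩ Thandi ∩ Viktor ∩ Elena: 16:30–17:30.
Windows ≥ 30 min: 16:30–17:30.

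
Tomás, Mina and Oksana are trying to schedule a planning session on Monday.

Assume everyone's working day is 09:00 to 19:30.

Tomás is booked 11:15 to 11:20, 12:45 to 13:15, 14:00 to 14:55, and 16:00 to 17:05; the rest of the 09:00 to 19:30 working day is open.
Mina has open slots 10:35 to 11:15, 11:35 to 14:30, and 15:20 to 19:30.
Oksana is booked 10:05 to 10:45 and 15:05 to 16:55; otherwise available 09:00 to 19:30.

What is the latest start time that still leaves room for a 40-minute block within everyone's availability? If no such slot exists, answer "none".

Tomás free within 09:00–19:30: 09:00–11:15, 11:20–12:45, 13:15–14:00, 14:55–16:00, 17:05–19:30.
Oksana free within 09:00–19:30: 09:00–10:05, 10:45–15:05, 16:55–19:30.
Tomás ∩ Mina: 10:35–11:15, 11:35–12:45, 13:15–14:00, 15:20–16:00, 17:05–19:30.
Tomás ∩ Mina ∩ Oksana: 10:45–11:15, 11:35–12:45, 13:15–14:00, 17:05–19:30.
Windows ≥ 40 min: 11:35–12:45, 13:15–14:00, 17:05–19:30.
Latest start in the last window 17:05–19:30 is 19:30 − 40 min = 18:50.

18:50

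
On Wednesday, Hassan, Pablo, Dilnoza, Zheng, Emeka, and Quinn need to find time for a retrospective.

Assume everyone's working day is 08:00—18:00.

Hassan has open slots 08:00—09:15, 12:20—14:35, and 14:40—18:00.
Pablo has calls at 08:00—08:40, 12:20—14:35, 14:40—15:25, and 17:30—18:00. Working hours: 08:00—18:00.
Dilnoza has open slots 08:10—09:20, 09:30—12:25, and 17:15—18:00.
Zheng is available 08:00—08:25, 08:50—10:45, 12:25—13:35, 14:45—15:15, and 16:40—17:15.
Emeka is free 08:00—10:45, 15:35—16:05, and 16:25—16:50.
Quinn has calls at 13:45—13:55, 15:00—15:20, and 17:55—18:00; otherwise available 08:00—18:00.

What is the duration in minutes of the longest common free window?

25 minutes

Pablo free within 08:00–18:00: 08:40–12:20, 14:35–14:40, 15:25–17:30.
Quinn free within 08:00–18:00: 08:00–13:45, 13:55–15:00, 15:20–17:55.
Hassan ∩ Pablo: 08:40–09:15, 15:25–17:30.
Hassan ∩ Pablo ∩ Dilnoza: 08:40–09:15, 17:15–17:30.
Hassan ∩ Pablo ∩ Dilnoza ∩ Zheng: 08:50–09:15.
Hassan ∩ Pablo ∩ Dilnoza ∩ Zheng ∩ Emeka: 08:50–09:15.
Hassan ∩ Pablo ∩ Dilnoza ∩ Zheng ∩ Emeka ∩ Quinn: 08:50–09:15.
Single common window of 25 minutes.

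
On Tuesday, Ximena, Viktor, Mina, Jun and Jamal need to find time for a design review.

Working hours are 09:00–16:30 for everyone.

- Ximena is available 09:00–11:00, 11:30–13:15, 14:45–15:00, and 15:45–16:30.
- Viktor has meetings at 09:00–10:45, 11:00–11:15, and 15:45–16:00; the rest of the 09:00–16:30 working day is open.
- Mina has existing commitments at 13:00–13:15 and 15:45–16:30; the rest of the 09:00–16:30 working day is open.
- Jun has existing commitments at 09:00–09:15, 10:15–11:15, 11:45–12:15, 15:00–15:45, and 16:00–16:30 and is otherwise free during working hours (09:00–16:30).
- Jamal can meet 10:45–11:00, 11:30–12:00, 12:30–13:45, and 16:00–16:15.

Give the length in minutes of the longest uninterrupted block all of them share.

30 minutes

Viktor free within 09:00–16:30: 10:45–11:00, 11:15–15:45, 16:00–16:30.
Mina free within 09:00–16:30: 09:00–13:00, 13:15–15:45.
Jun free within 09:00–16:30: 09:15–10:15, 11:15–11:45, 12:15–15:00, 15:45–16:00.
Ximena ∩ Viktor: 10:45–11:00, 11:30–13:15, 14:45–15:00, 16:00–16:30.
Ximena ∩ Viktor ∩ Mina: 10:45–11:00, 11:30–13:00, 14:45–15:00.
Ximena ∩ Viktor ∩ Mina ∩ Jun: 11:30–11:45, 12:15–13:00, 14:45–15:00.
Ximena ∩ Viktor ∩ Mina ∩ Jun ∩ Jamal: 11:30–11:45, 12:30–13:00.
Common window lengths: 15, 30 min; longest is 30.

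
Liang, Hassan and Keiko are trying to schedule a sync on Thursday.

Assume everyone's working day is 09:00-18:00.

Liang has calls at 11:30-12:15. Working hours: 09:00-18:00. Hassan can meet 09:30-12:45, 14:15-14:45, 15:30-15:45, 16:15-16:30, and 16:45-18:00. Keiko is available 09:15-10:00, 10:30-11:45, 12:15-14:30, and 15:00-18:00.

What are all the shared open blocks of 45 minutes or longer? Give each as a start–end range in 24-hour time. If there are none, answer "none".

10:30–11:30, 16:45–18:00

Liang free within 09:00–18:00: 09:00–11:30, 12:15–18:00.
Liang ∩ Hassan: 09:30–11:30, 12:15–12:45, 14:15–14:45, 15:30–15:45, 16:15–16:30, 16:45–18:00.
Liang ∩ Hassan ∩ Keiko: 09:30–10:00, 10:30–11:30, 12:15–12:45, 14:15–14:30, 15:30–15:45, 16:15–16:30, 16:45–18:00.
Windows ≥ 45 min: 10:30–11:30, 16:45–18:00.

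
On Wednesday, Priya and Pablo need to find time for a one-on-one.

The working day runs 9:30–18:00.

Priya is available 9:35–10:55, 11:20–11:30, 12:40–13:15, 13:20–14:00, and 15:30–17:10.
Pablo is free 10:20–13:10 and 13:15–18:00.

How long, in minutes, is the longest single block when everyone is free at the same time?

100 minutes

Priya ∩ Pablo: 10:20–10:55, 11:20–11:30, 12:40–13:10, 13:20–14:00, 15:30–17:10.
Common window lengths: 35, 10, 30, 40, 100 min; longest is 100.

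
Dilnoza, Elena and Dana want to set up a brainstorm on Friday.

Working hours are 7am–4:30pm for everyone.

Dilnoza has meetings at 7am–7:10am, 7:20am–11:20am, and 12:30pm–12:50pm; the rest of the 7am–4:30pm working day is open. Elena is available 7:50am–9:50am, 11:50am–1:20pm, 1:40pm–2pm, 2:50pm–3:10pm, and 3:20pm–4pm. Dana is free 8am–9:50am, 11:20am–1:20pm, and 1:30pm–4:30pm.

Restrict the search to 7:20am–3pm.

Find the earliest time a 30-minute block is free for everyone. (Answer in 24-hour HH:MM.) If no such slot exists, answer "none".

Dilnoza free within 07:00–16:30: 07:10–07:20, 11:20–12:30, 12:50–16:30.
Dilnoza ∩ Elena: 11:50–12:30, 12:50–13:20, 13:40–14:00, 14:50–15:10, 15:20–16:00.
Dilnoza ∩ Elena ∩ Dana: 11:50–12:30, 12:50–13:20, 13:40–14:00, 14:50–15:10, 15:20–16:00.
Restricted to 07:20–15:00: 11:50–12:30, 12:50–13:20, 13:40–14:00, 14:50–15:00.
Windows ≥ 30 min: 11:50–12:30, 12:50–13:20.
Earliest such window starts at 11:50.

11:50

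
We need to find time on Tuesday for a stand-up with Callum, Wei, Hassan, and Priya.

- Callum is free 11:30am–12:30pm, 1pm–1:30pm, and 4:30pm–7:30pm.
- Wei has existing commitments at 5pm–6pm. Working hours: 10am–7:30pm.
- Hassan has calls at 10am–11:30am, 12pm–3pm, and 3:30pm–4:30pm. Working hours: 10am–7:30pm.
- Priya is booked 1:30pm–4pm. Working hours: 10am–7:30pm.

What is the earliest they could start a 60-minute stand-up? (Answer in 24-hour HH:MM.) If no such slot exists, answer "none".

18:00

Wei free within 10:00–19:30: 10:00–17:00, 18:00–19:30.
Hassan free within 10:00–19:30: 11:30–12:00, 15:00–15:30, 16:30–19:30.
Priya free within 10:00–19:30: 10:00–13:30, 16:00–19:30.
Callum ∩ Wei: 11:30–12:30, 13:00–13:30, 16:30–17:00, 18:00–19:30.
Callum ∩ Wei ∩ Hassan: 11:30–12:00, 16:30–17:00, 18:00–19:30.
Callum ∩ Wei ∩ Hassan ∩ Priya: 11:30–12:00, 16:30–17:00, 18:00–19:30.
Windows ≥ 60 min: 18:00–19:30.
Earliest such window starts at 18:00.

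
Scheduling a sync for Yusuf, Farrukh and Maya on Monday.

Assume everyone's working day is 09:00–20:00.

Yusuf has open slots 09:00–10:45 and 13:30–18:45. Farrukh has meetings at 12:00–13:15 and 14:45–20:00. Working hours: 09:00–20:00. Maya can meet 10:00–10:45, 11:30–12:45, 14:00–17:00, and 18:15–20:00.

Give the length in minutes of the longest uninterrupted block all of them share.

Farrukh free within 09:00–20:00: 09:00–12:00, 13:15–14:45.
Yusuf ∩ Farrukh: 09:00–10:45, 13:30–14:45.
Yusuf ∩ Farrukh ∩ Maya: 10:00–10:45, 14:00–14:45.
Common window lengths: 45, 45 min; longest is 45.

45 minutes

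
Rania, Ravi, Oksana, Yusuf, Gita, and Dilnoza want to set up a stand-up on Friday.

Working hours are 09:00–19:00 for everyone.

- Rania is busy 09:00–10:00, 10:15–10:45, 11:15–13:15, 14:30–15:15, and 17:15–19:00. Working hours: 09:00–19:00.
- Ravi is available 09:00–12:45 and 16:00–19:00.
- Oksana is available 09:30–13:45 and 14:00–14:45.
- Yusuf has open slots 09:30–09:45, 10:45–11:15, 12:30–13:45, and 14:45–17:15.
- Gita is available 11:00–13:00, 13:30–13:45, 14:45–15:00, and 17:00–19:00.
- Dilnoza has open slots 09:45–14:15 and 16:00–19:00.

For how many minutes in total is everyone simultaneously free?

Rania free within 09:00–19:00: 10:00–10:15, 10:45–11:15, 13:15–14:30, 15:15–17:15.
Rania ∩ Ravi: 10:00–10:15, 10:45–11:15, 16:00–17:15.
Rania ∩ Ravi ∩ Oksana: 10:00–10:15, 10:45–11:15.
Rania ∩ Ravi ∩ Oksana ∩ Yusuf: 10:45–11:15.
Rania ∩ Ravi ∩ Oksana ∩ Yusuf ∩ Gita: 11:00–11:15.
Rania ∩ Ravi ∩ Oksana ∩ Yusuf ∩ Gita ∩ Dilnoza: 11:00–11:15.
Total common minutes: 15.

15 minutes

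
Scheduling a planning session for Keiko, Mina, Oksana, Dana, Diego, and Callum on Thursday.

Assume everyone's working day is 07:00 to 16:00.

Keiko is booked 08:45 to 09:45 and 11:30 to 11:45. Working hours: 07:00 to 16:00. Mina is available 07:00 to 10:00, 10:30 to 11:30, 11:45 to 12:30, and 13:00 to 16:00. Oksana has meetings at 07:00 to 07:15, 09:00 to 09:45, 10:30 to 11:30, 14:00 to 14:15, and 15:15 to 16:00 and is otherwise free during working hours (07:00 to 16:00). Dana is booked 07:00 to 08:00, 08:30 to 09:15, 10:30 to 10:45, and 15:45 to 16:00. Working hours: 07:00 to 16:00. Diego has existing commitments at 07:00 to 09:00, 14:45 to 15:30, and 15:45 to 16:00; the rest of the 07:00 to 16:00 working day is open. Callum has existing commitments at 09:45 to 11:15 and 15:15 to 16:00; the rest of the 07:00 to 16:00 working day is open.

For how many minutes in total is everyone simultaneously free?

Keiko free within 07:00–16:00: 07:00–08:45, 09:45–11:30, 11:45–16:00.
Oksana free within 07:00–16:00: 07:15–09:00, 09:45–10:30, 11:30–14:00, 14:15–15:15.
Dana free within 07:00–16:00: 08:00–08:30, 09:15–10:30, 10:45–15:45.
Diego free within 07:00–16:00: 09:00–14:45, 15:30–15:45.
Callum free within 07:00–16:00: 07:00–09:45, 11:15–15:15.
Keiko ∩ Mina: 07:00–08:45, 09:45–10:00, 10:30–11:30, 11:45–12:30, 13:00–16:00.
Keiko ∩ Mina ∩ Oksana: 07:15–08:45, 09:45–10:00, 11:45–12:30, 13:00–14:00, 14:15–15:15.
Keiko ∩ Mina ∩ Oksana ∩ Dana: 08:00–08:30, 09:45–10:00, 11:45–12:30, 13:00–14:00, 14:15–15:15.
Keiko ∩ Mina ∩ Oksana ∩ Dana ∩ Diego: 09:45–10:00, 11:45–12:30, 13:00–14:00, 14:15–14:45.
Keiko ∩ Mina ∩ Oksana ∩ Dana ∩ Diego ∩ Callum: 11:45–12:30, 13:00–14:00, 14:15–14:45.
Total common minutes: 45 + 60 + 30 = 135.

135 minutes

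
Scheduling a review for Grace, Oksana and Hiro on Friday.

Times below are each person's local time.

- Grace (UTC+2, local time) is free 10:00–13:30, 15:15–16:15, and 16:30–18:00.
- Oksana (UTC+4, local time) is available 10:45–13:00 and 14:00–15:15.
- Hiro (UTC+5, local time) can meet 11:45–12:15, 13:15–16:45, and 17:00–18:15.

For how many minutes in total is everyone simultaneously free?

120 minutes

Grace → UTC: 08:00–11:30, 13:15–14:15, 14:30–16:00.
Oksana → UTC: 06:45–09:00, 10:00–11:15.
Hiro → UTC: 06:45–07:15, 08:15–11:45, 12:00–13:15.
Grace ∩ Oksana: 08:00–09:00, 10:00–11:15.
Grace ∩ Oksana ∩ Hiro: 08:15–09:00, 10:00–11:15.
Total common minutes: 45 + 75 = 120.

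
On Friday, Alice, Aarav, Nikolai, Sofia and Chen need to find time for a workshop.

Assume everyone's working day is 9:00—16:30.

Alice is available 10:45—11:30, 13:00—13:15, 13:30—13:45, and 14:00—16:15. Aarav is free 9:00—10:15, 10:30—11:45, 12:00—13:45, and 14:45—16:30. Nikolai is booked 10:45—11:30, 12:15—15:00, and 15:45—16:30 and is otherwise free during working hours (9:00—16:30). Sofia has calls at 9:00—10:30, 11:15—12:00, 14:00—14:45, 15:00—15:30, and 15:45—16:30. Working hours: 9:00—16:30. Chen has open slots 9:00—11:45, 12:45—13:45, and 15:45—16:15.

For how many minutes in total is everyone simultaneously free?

0 minutes

Nikolai free within 09:00–16:30: 09:00–10:45, 11:30–12:15, 15:00–15:45.
Sofia free within 09:00–16:30: 10:30–11:15, 12:00–14:00, 14:45–15:00, 15:30–15:45.
Alice ∩ Aarav: 10:45–11:30, 13:00–13:15, 13:30–13:45, 14:45–16:15.
Alice ∩ Aarav ∩ Nikolai: 15:00–15:45.
Alice ∩ Aarav ∩ Nikolai ∩ Sofia: 15:30–15:45.
Alice ∩ Aarav ∩ Nikolai ∩ Sofia ∩ Chen: (none).
Total common minutes: 0.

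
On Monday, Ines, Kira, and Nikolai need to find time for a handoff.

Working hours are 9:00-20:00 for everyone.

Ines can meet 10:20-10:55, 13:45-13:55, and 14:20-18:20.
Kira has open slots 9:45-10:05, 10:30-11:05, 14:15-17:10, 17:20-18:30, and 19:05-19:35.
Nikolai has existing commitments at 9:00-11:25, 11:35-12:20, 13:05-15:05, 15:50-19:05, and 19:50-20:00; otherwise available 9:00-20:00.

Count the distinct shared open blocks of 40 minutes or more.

Nikolai free within 09:00–20:00: 11:25–11:35, 12:20–13:05, 15:05–15:50, 19:05–19:50.
Ines ∩ Kira: 10:30–10:55, 14:20–17:10, 17:20–18:20.
Ines ∩ Kira ∩ Nikolai: 15:05–15:50.
Windows ≥ 40 min: 15:05–15:50.
That's 1 window.

1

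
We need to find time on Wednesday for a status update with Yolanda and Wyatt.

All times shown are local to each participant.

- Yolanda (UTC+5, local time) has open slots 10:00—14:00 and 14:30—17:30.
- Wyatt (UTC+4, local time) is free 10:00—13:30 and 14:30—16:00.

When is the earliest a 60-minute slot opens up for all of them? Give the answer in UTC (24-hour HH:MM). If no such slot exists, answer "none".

06:00

Yolanda → UTC: 05:00–09:00, 09:30–12:30.
Wyatt → UTC: 06:00–09:30, 10:30–12:00.
Yolanda ∩ Wyatt: 06:00–09:00, 10:30–12:00.
Windows ≥ 60 min: 06:00–09:00, 10:30–12:00.
Earliest such window starts at 06:00.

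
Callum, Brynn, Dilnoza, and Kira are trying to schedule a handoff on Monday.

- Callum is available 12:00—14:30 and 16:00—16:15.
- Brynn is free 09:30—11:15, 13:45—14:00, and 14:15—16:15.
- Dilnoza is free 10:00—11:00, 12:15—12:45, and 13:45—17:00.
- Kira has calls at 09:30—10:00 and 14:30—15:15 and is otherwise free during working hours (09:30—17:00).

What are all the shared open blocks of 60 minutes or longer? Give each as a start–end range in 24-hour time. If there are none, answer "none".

none

Kira free within 09:30–17:00: 10:00–14:30, 15:15–17:00.
Callum ∩ Brynn: 13:45–14:00, 14:15–14:30, 16:00–16:15.
Callum ∩ Brynn ∩ Dilnoza: 13:45–14:00, 14:15–14:30, 16:00–16:15.
Callum ∩ Brynn ∩ Dilnoza ∩ Kira: 13:45–14:00, 14:15–14:30, 16:00–16:15.
Windows ≥ 60 min: (none).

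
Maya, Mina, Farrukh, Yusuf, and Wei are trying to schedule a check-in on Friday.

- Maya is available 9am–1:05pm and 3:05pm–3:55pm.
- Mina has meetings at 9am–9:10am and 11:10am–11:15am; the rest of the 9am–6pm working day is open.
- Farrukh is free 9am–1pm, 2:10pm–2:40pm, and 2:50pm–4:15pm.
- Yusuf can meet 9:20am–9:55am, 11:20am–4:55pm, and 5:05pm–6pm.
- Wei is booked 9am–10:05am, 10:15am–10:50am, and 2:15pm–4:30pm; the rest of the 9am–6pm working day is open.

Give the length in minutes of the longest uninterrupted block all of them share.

Mina free within 09:00–18:00: 09:10–11:10, 11:15–18:00.
Wei free within 09:00–18:00: 10:05–10:15, 10:50–14:15, 16:30–18:00.
Maya ∩ Mina: 09:10–11:10, 11:15–13:05, 15:05–15:55.
Maya ∩ Mina ∩ Farrukh: 09:10–11:10, 11:15–13:00, 15:05–15:55.
Maya ∩ Mina ∩ Farrukh ∩ Yusuf: 09:20–09:55, 11:20–13:00, 15:05–15:55.
Maya ∩ Mina ∩ Farrukh ∩ Yusuf ∩ Wei: 11:20–13:00.
Single common window of 100 minutes.

100 minutes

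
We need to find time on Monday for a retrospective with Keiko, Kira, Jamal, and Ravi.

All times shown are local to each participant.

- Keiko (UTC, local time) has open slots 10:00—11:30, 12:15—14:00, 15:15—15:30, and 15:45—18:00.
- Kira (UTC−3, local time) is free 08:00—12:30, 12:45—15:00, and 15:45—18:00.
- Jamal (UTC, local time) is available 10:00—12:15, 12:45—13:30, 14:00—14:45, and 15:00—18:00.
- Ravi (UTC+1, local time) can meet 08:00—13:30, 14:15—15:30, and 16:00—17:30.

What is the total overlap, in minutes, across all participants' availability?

Keiko → UTC: 10:00–11:30, 12:15–14:00, 15:15–15:30, 15:45–18:00.
Kira → UTC: 11:00–15:30, 15:45–18:00, 18:45–21:00.
Jamal → UTC: 10:00–12:15, 12:45–13:30, 14:00–14:45, 15:00–18:00.
Ravi → UTC: 07:00–12:30, 13:15–14:30, 15:00–16:30.
Keiko ∩ Kira: 11:00–11:30, 12:15–14:00, 15:15–15:30, 15:45–18:00.
Keiko ∩ Kira ∩ Jamal: 11:00–11:30, 12:45–13:30, 15:15–15:30, 15:45–18:00.
Keiko ∩ Kira ∩ Jamal ∩ Ravi: 11:00–11:30, 13:15–13:30, 15:15–15:30, 15:45–16:30.
Total common minutes: 30 + 15 + 15 + 45 = 105.

105 minutes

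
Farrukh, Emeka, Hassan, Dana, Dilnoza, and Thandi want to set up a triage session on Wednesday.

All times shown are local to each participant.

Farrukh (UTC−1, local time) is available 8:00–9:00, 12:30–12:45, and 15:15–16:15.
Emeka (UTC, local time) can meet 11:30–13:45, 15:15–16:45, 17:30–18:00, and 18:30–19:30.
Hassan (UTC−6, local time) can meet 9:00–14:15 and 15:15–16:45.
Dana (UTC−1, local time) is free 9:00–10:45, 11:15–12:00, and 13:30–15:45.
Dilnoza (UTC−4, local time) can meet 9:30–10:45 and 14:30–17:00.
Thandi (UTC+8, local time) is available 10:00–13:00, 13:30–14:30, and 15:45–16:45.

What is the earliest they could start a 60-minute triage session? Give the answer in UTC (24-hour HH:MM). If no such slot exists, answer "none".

none

Farrukh → UTC: 09:00–10:00, 13:30–13:45, 16:15–17:15.
Emeka → UTC: 11:30–13:45, 15:15–16:45, 17:30–18:00, 18:30–19:30.
Hassan → UTC: 15:00–20:15, 21:15–22:45.
Dana → UTC: 10:00–11:45, 12:15–13:00, 14:30–16:45.
Dilnoza → UTC: 13:30–14:45, 18:30–21:00.
Thandi → UTC: 02:00–05:00, 05:30–06:30, 07:45–08:45.
Farrukh ∩ Emeka: 13:30–13:45, 16:15–16:45.
Farrukh ∩ Emeka ∩ Hassan: 16:15–16:45.
Farrukh ∩ Emeka ∩ Hassan ∩ Dana: 16:15–16:45.
Farrukh ∩ Emeka ∩ Hassan ∩ Dana ∩ Dilnoza: (none).
Farrukh ∩ Emeka ∩ Hassan ∩ Dana ∩ Dilnoza ∩ Thandi: (none).
Windows ≥ 60 min: (none).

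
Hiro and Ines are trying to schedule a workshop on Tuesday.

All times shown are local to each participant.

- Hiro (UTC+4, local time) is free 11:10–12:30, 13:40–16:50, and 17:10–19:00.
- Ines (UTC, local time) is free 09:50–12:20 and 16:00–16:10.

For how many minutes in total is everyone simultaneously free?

150 minutes

Hiro → UTC: 07:10–08:30, 09:40–12:50, 13:10–15:00.
Ines → UTC: 09:50–12:20, 16:00–16:10.
Hiro ∩ Ines: 09:50–12:20.
Total common minutes: 150.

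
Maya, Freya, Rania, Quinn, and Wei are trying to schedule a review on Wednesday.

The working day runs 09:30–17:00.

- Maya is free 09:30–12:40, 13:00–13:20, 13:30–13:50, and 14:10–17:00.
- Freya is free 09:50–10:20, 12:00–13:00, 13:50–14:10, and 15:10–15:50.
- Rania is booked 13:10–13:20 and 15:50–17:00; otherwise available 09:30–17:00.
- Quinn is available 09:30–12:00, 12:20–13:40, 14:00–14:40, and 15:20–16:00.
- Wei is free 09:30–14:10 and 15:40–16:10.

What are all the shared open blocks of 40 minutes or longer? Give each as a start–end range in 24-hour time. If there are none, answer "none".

Rania free within 09:30–17:00: 09:30–13:10, 13:20–15:50.
Maya ∩ Freya: 09:50–10:20, 12:00–12:40, 15:10–15:50.
Maya ∩ Freya ∩ Rania: 09:50–10:20, 12:00–12:40, 15:10–15:50.
Maya ∩ Freya ∩ Rania ∩ Quinn: 09:50–10:20, 12:20–12:40, 15:20–15:50.
Maya ∩ Freya ∩ Rania ∩ Quinn ∩ Wei: 09:50–10:20, 12:20–12:40, 15:40–15:50.
Windows ≥ 40 min: (none).

none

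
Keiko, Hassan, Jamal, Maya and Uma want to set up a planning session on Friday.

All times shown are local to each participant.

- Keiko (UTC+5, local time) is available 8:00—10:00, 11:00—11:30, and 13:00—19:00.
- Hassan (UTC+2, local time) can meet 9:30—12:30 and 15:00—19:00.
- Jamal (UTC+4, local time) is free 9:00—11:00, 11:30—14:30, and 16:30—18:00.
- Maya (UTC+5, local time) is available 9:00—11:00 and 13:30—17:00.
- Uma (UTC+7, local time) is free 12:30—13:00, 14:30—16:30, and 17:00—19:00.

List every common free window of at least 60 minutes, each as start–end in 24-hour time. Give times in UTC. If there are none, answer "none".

Keiko → UTC: 03:00–05:00, 06:00–06:30, 08:00–14:00.
Hassan → UTC: 07:30–10:30, 13:00–17:00.
Jamal → UTC: 05:00–07:00, 07:30–10:30, 12:30–14:00.
Maya → UTC: 04:00–06:00, 08:30–12:00.
Uma → UTC: 05:30–06:00, 07:30–09:30, 10:00–12:00.
Keiko ∩ Hassan: 08:00–10:30, 13:00–14:00.
Keiko ∩ Hassan ∩ Jamal: 08:00–10:30, 13:00–14:00.
Keiko ∩ Hassan ∩ Jamal ∩ Maya: 08:30–10:30.
Keiko ∩ Hassan ∩ Jamal ∩ Maya ∩ Uma: 08:30–09:30, 10:00–10:30.
Windows ≥ 60 min: 08:30–09:30.

08:30–09:30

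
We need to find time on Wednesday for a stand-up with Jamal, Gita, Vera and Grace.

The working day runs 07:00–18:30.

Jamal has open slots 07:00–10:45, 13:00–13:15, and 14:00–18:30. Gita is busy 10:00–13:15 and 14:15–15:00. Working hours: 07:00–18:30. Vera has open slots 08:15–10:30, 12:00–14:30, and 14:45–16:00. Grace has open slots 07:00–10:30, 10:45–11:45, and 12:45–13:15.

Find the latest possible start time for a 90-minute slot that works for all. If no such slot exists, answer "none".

Gita free within 07:00–18:30: 07:00–10:00, 13:15–14:15, 15:00–18:30.
Jamal ∩ Gita: 07:00–10:00, 14:00–14:15, 15:00–18:30.
Jamal ∩ Gita ∩ Vera: 08:15–10:00, 14:00–14:15, 15:00–16:00.
Jamal ∩ Gita ∩ Vera ∩ Grace: 08:15–10:00.
Windows ≥ 90 min: 08:15–10:00.
Latest start in the last window 08:15–10:00 is 10:00 − 90 min = 08:30.

08:30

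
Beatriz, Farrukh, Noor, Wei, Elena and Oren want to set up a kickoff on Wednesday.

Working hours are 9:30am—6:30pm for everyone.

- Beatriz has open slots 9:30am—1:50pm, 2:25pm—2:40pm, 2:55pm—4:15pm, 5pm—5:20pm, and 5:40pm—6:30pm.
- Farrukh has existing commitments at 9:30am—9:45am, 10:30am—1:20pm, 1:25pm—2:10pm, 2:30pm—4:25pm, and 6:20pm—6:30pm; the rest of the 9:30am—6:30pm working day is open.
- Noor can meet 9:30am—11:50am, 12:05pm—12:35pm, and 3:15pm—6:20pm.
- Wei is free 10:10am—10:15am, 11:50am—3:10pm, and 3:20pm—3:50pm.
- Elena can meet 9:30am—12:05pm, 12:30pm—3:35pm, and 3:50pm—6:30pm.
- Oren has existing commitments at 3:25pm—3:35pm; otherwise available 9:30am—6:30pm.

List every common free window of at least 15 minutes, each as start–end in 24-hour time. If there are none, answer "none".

none

Farrukh free within 09:30–18:30: 09:45–10:30, 13:20–13:25, 14:10–14:30, 16:25–18:20.
Oren free within 09:30–18:30: 09:30–15:25, 15:35–18:30.
Beatriz ∩ Farrukh: 09:45–10:30, 13:20–13:25, 14:25–14:30, 17:00–17:20, 17:40–18:20.
Beatriz ∩ Farrukh ∩ Noor: 09:45–10:30, 17:00–17:20, 17:40–18:20.
Beatriz ∩ Farrukh ∩ Noor ∩ Wei: 10:10–10:15.
Beatriz ∩ Farrukh ∩ Noor ∩ Wei ∩ Elena: 10:10–10:15.
Beatriz ∩ Farrukh ∩ Noor ∩ Wei ∩ Elena ∩ Oren: 10:10–10:15.
Windows ≥ 15 min: (none).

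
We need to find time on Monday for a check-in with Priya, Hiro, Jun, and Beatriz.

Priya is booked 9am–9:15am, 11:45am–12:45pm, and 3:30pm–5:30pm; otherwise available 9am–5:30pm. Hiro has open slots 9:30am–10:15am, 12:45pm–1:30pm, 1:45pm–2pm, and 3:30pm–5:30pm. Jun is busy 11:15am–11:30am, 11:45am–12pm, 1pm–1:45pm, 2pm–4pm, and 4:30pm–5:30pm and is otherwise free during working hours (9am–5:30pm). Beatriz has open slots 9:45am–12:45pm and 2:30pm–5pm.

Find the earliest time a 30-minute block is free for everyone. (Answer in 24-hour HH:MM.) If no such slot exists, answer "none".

09:45

Priya free within 09:00–17:30: 09:15–11:45, 12:45–15:30.
Jun free within 09:00–17:30: 09:00–11:15, 11:30–11:45, 12:00–13:00, 13:45–14:00, 16:00–16:30.
Priya ∩ Hiro: 09:30–10:15, 12:45–13:30, 13:45–14:00.
Priya ∩ Hiro ∩ Jun: 09:30–10:15, 12:45–13:00, 13:45–14:00.
Priya ∩ Hiro ∩ Jun ∩ Beatriz: 09:45–10:15.
Windows ≥ 30 min: 09:45–10:15.
Earliest such window starts at 09:45.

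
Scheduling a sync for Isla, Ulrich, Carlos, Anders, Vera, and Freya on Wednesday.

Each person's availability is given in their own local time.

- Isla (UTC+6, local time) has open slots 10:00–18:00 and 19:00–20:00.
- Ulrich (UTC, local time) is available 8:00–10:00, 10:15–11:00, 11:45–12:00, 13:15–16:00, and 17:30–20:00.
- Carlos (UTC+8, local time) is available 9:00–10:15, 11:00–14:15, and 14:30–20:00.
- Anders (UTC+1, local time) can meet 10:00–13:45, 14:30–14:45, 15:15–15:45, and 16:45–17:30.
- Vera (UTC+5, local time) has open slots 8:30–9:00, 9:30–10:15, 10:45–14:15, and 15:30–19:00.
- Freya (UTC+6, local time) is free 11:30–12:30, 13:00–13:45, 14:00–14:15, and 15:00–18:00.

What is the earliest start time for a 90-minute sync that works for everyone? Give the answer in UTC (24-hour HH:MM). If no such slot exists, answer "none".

none

Isla → UTC: 04:00–12:00, 13:00–14:00.
Ulrich → UTC: 08:00–10:00, 10:15–11:00, 11:45–12:00, 13:15–16:00, 17:30–20:00.
Carlos → UTC: 01:00–02:15, 03:00–06:15, 06:30–12:00.
Anders → UTC: 09:00–12:45, 13:30–13:45, 14:15–14:45, 15:45–16:30.
Vera → UTC: 03:30–04:00, 04:30–05:15, 05:45–09:15, 10:30–14:00.
Freya → UTC: 05:30–06:30, 07:00–07:45, 08:00–08:15, 09:00–12:00.
Isla ∩ Ulrich: 08:00–10:00, 10:15–11:00, 11:45–12:00, 13:15–14:00.
Isla ∩ Ulrich ∩ Carlos: 08:00–10:00, 10:15–11:00, 11:45–12:00.
Isla ∩ Ulrich ∩ Carlos ∩ Anders: 09:00–10:00, 10:15–11:00, 11:45–12:00.
Isla ∩ Ulrich ∩ Carlos ∩ Anders ∩ Vera: 09:00–09:15, 10:30–11:00, 11:45–12:00.
Isla ∩ Ulrich ∩ Carlos ∩ Anders ∩ Vera ∩ Freya: 09:00–09:15, 10:30–11:00, 11:45–12:00.
Windows ≥ 90 min: (none).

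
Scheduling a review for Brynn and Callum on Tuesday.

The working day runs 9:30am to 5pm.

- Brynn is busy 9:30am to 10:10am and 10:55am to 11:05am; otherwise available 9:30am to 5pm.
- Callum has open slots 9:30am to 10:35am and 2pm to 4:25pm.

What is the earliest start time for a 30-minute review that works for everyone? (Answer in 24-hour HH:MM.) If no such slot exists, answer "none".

Brynn free within 09:30–17:00: 10:10–10:55, 11:05–17:00.
Brynn ∩ Callum: 10:10–10:35, 14:00–16:25.
Windows ≥ 30 min: 14:00–16:25.
Earliest such window starts at 14:00.

14:00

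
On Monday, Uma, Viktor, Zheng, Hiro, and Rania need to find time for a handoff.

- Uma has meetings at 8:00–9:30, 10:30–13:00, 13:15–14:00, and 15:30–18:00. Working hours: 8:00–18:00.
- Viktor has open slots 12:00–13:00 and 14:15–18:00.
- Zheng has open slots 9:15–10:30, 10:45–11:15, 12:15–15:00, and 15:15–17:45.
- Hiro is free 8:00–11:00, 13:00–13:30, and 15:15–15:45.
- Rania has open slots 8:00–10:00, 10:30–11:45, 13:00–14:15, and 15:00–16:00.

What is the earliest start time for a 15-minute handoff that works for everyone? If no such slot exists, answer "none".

15:15

Uma free within 08:00–18:00: 09:30–10:30, 13:00–13:15, 14:00–15:30.
Uma ∩ Viktor: 14:15–15:30.
Uma ∩ Viktor ∩ Zheng: 14:15–15:00, 15:15–15:30.
Uma ∩ Viktor ∩ Zheng ∩ Hiro: 15:15–15:30.
Uma ∩ Viktor ∩ Zheng ∩ Hiro ∩ Rania: 15:15–15:30.
Windows ≥ 15 min: 15:15–15:30.
Earliest such window starts at 15:15.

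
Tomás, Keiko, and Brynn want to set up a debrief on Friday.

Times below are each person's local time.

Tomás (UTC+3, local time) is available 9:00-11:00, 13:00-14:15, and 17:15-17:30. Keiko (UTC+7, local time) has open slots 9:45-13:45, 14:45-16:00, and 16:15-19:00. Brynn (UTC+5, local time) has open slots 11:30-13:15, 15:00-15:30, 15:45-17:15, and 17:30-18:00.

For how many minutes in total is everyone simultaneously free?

Tomás → UTC: 06:00–08:00, 10:00–11:15, 14:15–14:30.
Keiko → UTC: 02:45–06:45, 07:45–09:00, 09:15–12:00.
Brynn → UTC: 06:30–08:15, 10:00–10:30, 10:45–12:15, 12:30–13:00.
Tomás ∩ Keiko: 06:00–06:45, 07:45–08:00, 10:00–11:15.
Tomás ∩ Keiko ∩ Brynn: 06:30–06:45, 07:45–08:00, 10:00–10:30, 10:45–11:15.
Total common minutes: 15 + 15 + 30 + 30 = 90.

90 minutes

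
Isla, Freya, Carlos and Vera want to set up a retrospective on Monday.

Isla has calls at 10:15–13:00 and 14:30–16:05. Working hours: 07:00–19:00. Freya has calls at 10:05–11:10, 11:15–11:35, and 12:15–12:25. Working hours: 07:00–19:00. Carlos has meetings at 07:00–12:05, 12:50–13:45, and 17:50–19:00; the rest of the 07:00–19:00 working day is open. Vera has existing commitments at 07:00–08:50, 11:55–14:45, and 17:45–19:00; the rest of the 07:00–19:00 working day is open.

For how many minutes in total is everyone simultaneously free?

100 minutes

Isla free within 07:00–19:00: 07:00–10:15, 13:00–14:30, 16:05–19:00.
Freya free within 07:00–19:00: 07:00–10:05, 11:10–11:15, 11:35–12:15, 12:25–19:00.
Carlos free within 07:00–19:00: 12:05–12:50, 13:45–17:50.
Vera free within 07:00–19:00: 08:50–11:55, 14:45–17:45.
Isla ∩ Freya: 07:00–10:05, 13:00–14:30, 16:05–19:00.
Isla ∩ Freya ∩ Carlos: 13:45–14:30, 16:05–17:50.
Isla ∩ Freya ∩ Carlos ∩ Vera: 16:05–17:45.
Total common minutes: 100.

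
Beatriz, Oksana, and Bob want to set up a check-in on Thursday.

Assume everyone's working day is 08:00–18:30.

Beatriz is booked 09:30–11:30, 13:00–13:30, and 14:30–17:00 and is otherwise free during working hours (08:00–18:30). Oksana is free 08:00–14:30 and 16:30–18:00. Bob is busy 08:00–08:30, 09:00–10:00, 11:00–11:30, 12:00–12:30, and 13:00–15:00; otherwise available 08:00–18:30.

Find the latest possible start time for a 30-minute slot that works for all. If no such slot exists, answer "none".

Beatriz free within 08:00–18:30: 08:00–09:30, 11:30–13:00, 13:30–14:30, 17:00–18:30.
Bob free within 08:00–18:30: 08:30–09:00, 10:00–11:00, 11:30–12:00, 12:30–13:00, 15:00–18:30.
Beatriz ∩ Oksana: 08:00–09:30, 11:30–13:00, 13:30–14:30, 17:00–18:00.
Beatriz ∩ Oksana ∩ Bob: 08:30–09:00, 11:30–12:00, 12:30–13:00, 17:00–18:00.
Windows ≥ 30 min: 08:30–09:00, 11:30–12:00, 12:30–13:00, 17:00–18:00.
Latest start in the last window 17:00–18:00 is 18:00 − 30 min = 17:30.

17:30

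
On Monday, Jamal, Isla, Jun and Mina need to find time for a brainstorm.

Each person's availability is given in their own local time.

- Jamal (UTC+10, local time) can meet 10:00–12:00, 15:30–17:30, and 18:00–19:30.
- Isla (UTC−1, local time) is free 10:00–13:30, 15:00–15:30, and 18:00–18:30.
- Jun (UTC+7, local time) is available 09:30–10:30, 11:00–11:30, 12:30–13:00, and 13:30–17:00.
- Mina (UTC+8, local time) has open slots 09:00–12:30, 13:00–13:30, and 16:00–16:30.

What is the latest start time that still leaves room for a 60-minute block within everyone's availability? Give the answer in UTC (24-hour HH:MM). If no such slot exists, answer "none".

none

Jamal → UTC: 00:00–02:00, 05:30–07:30, 08:00–09:30.
Isla → UTC: 11:00–14:30, 16:00–16:30, 19:00–19:30.
Jun → UTC: 02:30–03:30, 04:00–04:30, 05:30–06:00, 06:30–10:00.
Mina → UTC: 01:00–04:30, 05:00–05:30, 08:00–08:30.
Jamal ∩ Isla: (none).
Jamal ∩ Isla ∩ Jun: (none).
Jamal ∩ Isla ∩ Jun ∩ Mina: (none).
Windows ≥ 60 min: (none).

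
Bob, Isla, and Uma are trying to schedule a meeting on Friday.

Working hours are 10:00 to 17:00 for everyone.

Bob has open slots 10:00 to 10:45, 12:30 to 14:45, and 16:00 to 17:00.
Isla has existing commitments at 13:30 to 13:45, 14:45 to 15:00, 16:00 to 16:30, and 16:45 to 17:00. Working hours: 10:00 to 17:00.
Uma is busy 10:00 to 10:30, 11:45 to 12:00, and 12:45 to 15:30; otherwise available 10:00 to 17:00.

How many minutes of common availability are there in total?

Isla free within 10:00–17:00: 10:00–13:30, 13:45–14:45, 15:00–16:00, 16:30–16:45.
Uma free within 10:00–17:00: 10:30–11:45, 12:00–12:45, 15:30–17:00.
Bob ∩ Isla: 10:00–10:45, 12:30–13:30, 13:45–14:45, 16:30–16:45.
Bob ∩ Isla ∩ Uma: 10:30–10:45, 12:30–12:45, 16:30–16:45.
Total common minutes: 15 + 15 + 15 = 45.

45 minutes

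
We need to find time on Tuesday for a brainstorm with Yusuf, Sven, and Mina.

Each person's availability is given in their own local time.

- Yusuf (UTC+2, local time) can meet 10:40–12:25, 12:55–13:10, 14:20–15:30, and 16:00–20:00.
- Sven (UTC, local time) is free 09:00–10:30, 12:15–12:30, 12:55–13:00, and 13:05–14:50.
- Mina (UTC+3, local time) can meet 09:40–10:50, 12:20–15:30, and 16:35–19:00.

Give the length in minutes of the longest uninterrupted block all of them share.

Yusuf → UTC: 08:40–10:25, 10:55–11:10, 12:20–13:30, 14:00–18:00.
Sven → UTC: 09:00–10:30, 12:15–12:30, 12:55–13:00, 13:05–14:50.
Mina → UTC: 06:40–07:50, 09:20–12:30, 13:35–16:00.
Yusuf ∩ Sven: 09:00–10:25, 12:20–12:30, 12:55–13:00, 13:05–13:30, 14:00–14:50.
Yusuf ∩ Sven ∩ Mina: 09:20–10:25, 12:20–12:30, 14:00–14:50.
Common window lengths: 65, 10, 50 min; longest is 65.

65 minutes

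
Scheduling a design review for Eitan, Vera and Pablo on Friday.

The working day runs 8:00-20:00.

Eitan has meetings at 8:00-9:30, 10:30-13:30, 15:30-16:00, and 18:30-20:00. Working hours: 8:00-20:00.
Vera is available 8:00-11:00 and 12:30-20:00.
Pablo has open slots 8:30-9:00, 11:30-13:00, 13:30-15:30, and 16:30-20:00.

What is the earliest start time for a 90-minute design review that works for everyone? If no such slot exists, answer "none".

13:30

Eitan free within 08:00–20:00: 09:30–10:30, 13:30–15:30, 16:00–18:30.
Eitan ∩ Vera: 09:30–10:30, 13:30–15:30, 16:00–18:30.
Eitan ∩ Vera ∩ Pablo: 13:30–15:30, 16:30–18:30.
Windows ≥ 90 min: 13:30–15:30, 16:30–18:30.
Earliest such window starts at 13:30.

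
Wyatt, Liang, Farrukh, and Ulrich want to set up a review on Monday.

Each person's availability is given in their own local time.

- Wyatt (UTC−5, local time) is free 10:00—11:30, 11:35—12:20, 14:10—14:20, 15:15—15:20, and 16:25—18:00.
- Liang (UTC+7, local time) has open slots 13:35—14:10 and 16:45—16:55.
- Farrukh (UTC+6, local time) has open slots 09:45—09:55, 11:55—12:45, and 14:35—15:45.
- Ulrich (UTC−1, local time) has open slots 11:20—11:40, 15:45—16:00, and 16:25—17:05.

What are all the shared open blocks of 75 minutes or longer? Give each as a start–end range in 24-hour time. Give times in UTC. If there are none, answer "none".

none

Wyatt → UTC: 15:00–16:30, 16:35–17:20, 19:10–19:20, 20:15–20:20, 21:25–23:00.
Liang → UTC: 06:35–07:10, 09:45–09:55.
Farrukh → UTC: 03:45–03:55, 05:55–06:45, 08:35–09:45.
Ulrich → UTC: 12:20–12:40, 16:45–17:00, 17:25–18:05.
Wyatt ∩ Liang: (none).
Wyatt ∩ Liang ∩ Farrukh: (none).
Wyatt ∩ Liang ∩ Farrukh ∩ Ulrich: (none).
Windows ≥ 75 min: (none).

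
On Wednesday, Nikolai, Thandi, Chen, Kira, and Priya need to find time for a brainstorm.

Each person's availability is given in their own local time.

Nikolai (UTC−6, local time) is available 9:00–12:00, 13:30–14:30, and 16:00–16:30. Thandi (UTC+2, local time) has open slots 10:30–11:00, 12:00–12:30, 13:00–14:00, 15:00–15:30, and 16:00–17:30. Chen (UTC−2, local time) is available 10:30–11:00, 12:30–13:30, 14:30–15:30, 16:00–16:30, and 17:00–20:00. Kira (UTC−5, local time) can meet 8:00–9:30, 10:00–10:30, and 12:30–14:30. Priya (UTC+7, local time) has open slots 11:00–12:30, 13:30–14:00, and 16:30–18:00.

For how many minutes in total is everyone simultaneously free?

0 minutes

Nikolai → UTC: 15:00–18:00, 19:30–20:30, 22:00–22:30.
Thandi → UTC: 08:30–09:00, 10:00–10:30, 11:00–12:00, 13:00–13:30, 14:00–15:30.
Chen → UTC: 12:30–13:00, 14:30–15:30, 16:30–17:30, 18:00–18:30, 19:00–22:00.
Kira → UTC: 13:00–14:30, 15:00–15:30, 17:30–19:30.
Priya → UTC: 04:00–05:30, 06:30–07:00, 09:30–11:00.
Nikolai ∩ Thandi: 15:00–15:30.
Nikolai ∩ Thandi ∩ Chen: 15:00–15:30.
Nikolai ∩ Thandi ∩ Chen ∩ Kira: 15:00–15:30.
Nikolai ∩ Thandi ∩ Chen ∩ Kira ∩ Priya: (none).
Total common minutes: 0.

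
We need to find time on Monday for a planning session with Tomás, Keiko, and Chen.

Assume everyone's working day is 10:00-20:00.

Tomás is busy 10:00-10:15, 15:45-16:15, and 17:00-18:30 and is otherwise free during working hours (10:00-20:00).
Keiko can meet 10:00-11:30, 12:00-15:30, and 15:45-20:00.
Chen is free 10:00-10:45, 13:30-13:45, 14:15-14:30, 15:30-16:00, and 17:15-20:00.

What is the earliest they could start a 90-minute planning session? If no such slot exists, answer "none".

Tomás free within 10:00–20:00: 10:15–15:45, 16:15–17:00, 18:30–20:00.
Tomás ∩ Keiko: 10:15–11:30, 12:00–15:30, 16:15–17:00, 18:30–20:00.
Tomás ∩ Keiko ∩ Chen: 10:15–10:45, 13:30–13:45, 14:15–14:30, 18:30–20:00.
Windows ≥ 90 min: 18:30–20:00.
Earliest such window starts at 18:30.

18:30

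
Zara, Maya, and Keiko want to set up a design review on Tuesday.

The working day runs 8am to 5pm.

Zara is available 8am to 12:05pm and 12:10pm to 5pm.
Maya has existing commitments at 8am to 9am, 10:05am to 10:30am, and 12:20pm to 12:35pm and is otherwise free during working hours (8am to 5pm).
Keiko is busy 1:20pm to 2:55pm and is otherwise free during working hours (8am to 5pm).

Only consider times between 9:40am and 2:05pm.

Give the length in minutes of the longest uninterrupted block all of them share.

Maya free within 08:00–17:00: 09:00–10:05, 10:30–12:20, 12:35–17:00.
Keiko free within 08:00–17:00: 08:00–13:20, 14:55–17:00.
Zara ∩ Maya: 09:00–10:05, 10:30–12:05, 12:10–12:20, 12:35–17:00.
Zara ∩ Maya ∩ Keiko: 09:00–10:05, 10:30–12:05, 12:10–12:20, 12:35–13:20, 14:55–17:00.
Restricted to 09:40–14:05: 09:40–10:05, 10:30–12:05, 12:10–12:20, 12:35–13:20.
Common window lengths: 25, 95, 10, 45 min; longest is 95.

95 minutes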